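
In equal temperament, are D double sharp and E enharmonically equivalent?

D## = pitch class 4 and E = pitch class 4 — the same pitch class, so they are enharmonic equivalents.

Yes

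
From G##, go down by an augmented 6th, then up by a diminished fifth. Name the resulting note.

An augmented sixth down from G## is B (letter B, 10 semitones down).
A diminished fifth up from B is F (letter F, 6 semitones up).

F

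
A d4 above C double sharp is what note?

F#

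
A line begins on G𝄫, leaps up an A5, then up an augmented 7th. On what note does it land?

C#

An augmented fifth up from Gbb is Db (letter D, 8 semitones up).
An augmented seventh up from Db is C# (letter C, 12 semitones up).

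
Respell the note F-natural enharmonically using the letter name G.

Gbb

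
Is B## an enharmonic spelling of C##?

No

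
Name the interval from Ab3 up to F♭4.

Counting letters A–B–C–D–E–F gives a sixth.
Ab→Fb = 8 semitones, 1 narrower than the major sixth (9), so minor.

minor sixth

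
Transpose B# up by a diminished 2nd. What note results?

C

A second above B lands on the letter C.
A diminished second spans 0 semitones, so B# moves to pitch class 0. On the letter C that is C.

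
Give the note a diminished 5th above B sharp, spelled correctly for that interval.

A fifth above B lands on the letter F.
A diminished fifth spans 6 semitones, so B# moves to pitch class 6. On the letter F that is F#.

F#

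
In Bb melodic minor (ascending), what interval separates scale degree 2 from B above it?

Scale degree 2 of Bb melodic minor (ascending) is C.
C up to B: letters C→B make it a seventh; 11 semitones makes it major.

major seventh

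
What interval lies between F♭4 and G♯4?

The letter names run F→G, a span of 1 letter step, so the interval is some kind of second.
Fb to G# is 4 semitones. A major second is 2, so 4 makes it doubly augmented.

doubly augmented second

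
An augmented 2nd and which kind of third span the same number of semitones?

minor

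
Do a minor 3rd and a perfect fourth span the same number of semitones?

No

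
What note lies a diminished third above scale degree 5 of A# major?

G

Scale degree 5 of A# major is E#.
A diminished third (2 semitones) above E# lands on the letter G, giving G.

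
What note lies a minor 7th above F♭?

A seventh above F lands on the letter E.
A minor seventh spans 10 semitones, so Fb moves to pitch class 2. On the letter E that is Ebb.

Ebb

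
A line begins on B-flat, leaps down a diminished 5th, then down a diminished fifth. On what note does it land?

A diminished fifth down from Bb is E (letter E, 6 semitones down).
A diminished fifth down from E is A# (letter A, 6 semitones down).

A#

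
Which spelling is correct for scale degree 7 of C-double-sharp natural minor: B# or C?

Each scale degree takes a distinct letter name. Degree 7 of a scale on C must use the letter B.
B# and C are enharmonically the same pitch, but only B# uses the letter B, so it is the correct spelling here.

B#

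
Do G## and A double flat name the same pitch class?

No

Two spellings are enharmonically equivalent only if they share a pitch class.
Here G## → 9, Abb → 7; 7 ≠ 9, so they are not.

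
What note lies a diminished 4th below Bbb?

A fourth below B lands on the letter F.
A diminished fourth spans 4 semitones, so Bbb moves to pitch class 5. On the letter F that is F.

F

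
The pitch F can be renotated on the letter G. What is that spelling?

Plain G sits 2 semitones above F, so on the letter G the same pitch needs a double flat: Gbb.

Gbb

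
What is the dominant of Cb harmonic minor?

Gb

The Cb harmonic minor scale runs Cb Db Ebb Fb Gb Abb Bb.
Degree 5 is Gb.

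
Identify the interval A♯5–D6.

diminished fourth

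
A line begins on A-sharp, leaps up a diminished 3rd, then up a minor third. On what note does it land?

Eb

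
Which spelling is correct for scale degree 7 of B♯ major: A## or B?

Each scale degree takes a distinct letter name. Degree 7 of a scale on B must use the letter A.
A## and B are enharmonically the same pitch, but only A## uses the letter A, so it is the correct spelling here.

A##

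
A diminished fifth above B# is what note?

F#

A fifth above B lands on the letter F.
A diminished fifth spans 6 semitones, so B# moves to pitch class 6. On the letter F that is F#.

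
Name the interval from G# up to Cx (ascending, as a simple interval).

Counting letters G–A–B–C gives a fourth.
G#→C## = 6 semitones, 1 wider than the perfect fourth (5), so augmented.

augmented fourth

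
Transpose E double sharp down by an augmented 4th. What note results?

B#

E down a perfect fourth is B, so the target letter is B.
From E##, an augmented fourth is 6 semitones down: B#.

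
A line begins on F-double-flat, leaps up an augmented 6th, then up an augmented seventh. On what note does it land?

C#

An augmented sixth up from Fbb is Db (letter D, 10 semitones up).
An augmented seventh up from Db is C# (letter C, 12 semitones up).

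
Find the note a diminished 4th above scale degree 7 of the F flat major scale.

Abb

Scale degree 7 of Fb major is Eb.
A diminished fourth (4 semitones) above Eb lands on the letter A, giving Abb.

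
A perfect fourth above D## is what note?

D up a perfect fourth is G, so the target letter is G.
From D##, a perfect fourth is 5 semitones up: G##.

G##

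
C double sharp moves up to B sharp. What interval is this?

minor seventh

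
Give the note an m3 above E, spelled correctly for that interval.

G

A third above E lands on the letter G.
A minor third spans 3 semitones, so E moves to pitch class 7. On the letter G that is G.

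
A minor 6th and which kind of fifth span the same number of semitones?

A minor sixth spans 8 semitones.
A fifth spanning 8 semitones is augmented (the perfect fifth is 7).

augmented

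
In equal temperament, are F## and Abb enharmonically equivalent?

F## = pitch class 7 and Abb = pitch class 7 — the same pitch class, so they are enharmonic equivalents.

Yes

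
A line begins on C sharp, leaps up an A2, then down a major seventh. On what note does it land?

An augmented second up from C# is D## (letter D, 3 semitones up).
A major seventh down from D## is E# (letter E, 11 semitones down).

E#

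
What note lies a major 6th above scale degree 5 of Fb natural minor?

Ab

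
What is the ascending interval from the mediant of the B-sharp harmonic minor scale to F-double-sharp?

major third

The mediant of B# harmonic minor is D#.
D# up to F##: letters D→F make it a third; 4 semitones makes it major.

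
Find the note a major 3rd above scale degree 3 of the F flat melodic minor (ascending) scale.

Cb

Scale degree 3 of Fb melodic minor (ascending) is Abb.
A major third (4 semitones) above Abb lands on the letter C, giving Cb.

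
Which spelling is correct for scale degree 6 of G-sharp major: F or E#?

E#

Each scale degree takes a distinct letter name. Degree 6 of a scale on G must use the letter E.
E# and F are enharmonically the same pitch, but only E# uses the letter E, so it is the correct spelling here.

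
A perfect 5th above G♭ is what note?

A fifth above G lands on the letter D.
A perfect fifth spans 7 semitones, so Gb moves to pitch class 1. On the letter D that is Db.

Db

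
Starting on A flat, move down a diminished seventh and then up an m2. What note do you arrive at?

C

A diminished seventh down from Ab is B (letter B, 9 semitones down).
A minor second up from B is C (letter C, 1 semitone up).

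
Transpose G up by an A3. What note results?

B#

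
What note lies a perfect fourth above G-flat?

Cb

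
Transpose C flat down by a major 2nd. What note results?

Bbb

A second below C lands on the letter B.
A major second spans 2 semitones, so Cb moves to pitch class 9. On the letter B that is Bbb.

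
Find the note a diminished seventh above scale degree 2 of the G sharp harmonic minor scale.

Scale degree 2 of G# harmonic minor is A#.
A diminished seventh (9 semitones) above A# lands on the letter G, giving G.

G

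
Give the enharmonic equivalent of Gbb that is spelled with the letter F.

Plain F sits at the same pitch as Gbb, so on the letter F the same pitch needs a natural: F.

F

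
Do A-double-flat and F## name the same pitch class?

Yes

Abb is pitch class 7; F## is pitch class 7.
All spellings map to pitch class 7, so they are enharmonically equivalent.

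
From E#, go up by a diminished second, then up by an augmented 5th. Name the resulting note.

A diminished second up from E# is F (letter F, 0 semitones up).
An augmented fifth up from F is C# (letter C, 8 semitones up).

C#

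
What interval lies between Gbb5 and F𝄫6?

Counting letters G–A–B–C–D–E–F gives a seventh.
Gbb→Fbb = 10 semitones, 1 narrower than the major seventh (11), so minor.

minor seventh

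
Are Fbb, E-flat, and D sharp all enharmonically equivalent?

Yes

Fbb = pitch class 3 and Eb = pitch class 3 and D# = pitch class 3 — the same pitch class, so they are enharmonic equivalents.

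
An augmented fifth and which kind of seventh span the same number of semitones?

An augmented fifth spans 8 semitones.
A seventh spanning 8 semitones is doubly diminished (the major seventh is 11).

doubly diminished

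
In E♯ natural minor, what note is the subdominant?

The E# natural minor scale runs E# F## G# A# B# C# D#.
Degree 4 is A#.

A#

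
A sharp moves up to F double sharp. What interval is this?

Counting letters A–B–C–D–E–F gives a sixth.
A#→F## = 9 semitones, exactly the major sixth.

major sixth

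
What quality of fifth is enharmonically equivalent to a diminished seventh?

doubly augmented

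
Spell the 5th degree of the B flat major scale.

F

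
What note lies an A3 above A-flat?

A up a major third is C#, so the target letter is C.
From Ab, an augmented third is 5 semitones up: C#.

C#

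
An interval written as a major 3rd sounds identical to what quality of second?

A major third spans 4 semitones.
A second spanning 4 semitones is doubly augmented (the major second is 2).

doubly augmented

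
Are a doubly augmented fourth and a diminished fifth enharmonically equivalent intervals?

No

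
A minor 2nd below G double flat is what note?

Fb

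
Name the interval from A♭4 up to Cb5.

Counting letters A–B–C gives a third.
Ab→Cb = 3 semitones, 1 narrower than the major third (4), so minor.

minor third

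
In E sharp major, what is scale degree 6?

C##

The E# major scale runs E# F## G## A# B# C## D##.
Degree 6 is C##.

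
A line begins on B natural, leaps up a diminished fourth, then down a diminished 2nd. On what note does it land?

A diminished fourth up from B is Eb (letter E, 4 semitones up).
A diminished second down from Eb is D# (letter D, 0 semitones down).

D#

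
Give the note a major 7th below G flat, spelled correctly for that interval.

Abb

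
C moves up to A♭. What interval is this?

minor sixth

Counting letters C–D–E–F–G–A gives a sixth.
C→Ab = 8 semitones, 1 narrower than the major sixth (9), so minor.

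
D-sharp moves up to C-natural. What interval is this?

diminished seventh

The letter names run D→C, a span of 6 letter steps, so the interval is some kind of seventh.
D# to C is 9 semitones. A major seventh is 11, so 9 makes it diminished.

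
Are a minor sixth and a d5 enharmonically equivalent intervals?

A minor sixth spans 8 semitones; a diminished fifth spans 6.
The spans differ, so they are not enharmonic equivalents.

No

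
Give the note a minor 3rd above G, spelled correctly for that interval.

A third above G lands on the letter B.
A minor third spans 3 semitones, so G moves to pitch class 10. On the letter B that is Bb.

Bb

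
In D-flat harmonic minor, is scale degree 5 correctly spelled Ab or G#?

Ab

Each scale degree takes a distinct letter name. Degree 5 of a scale on D must use the letter A.
Ab and G# are enharmonically the same pitch, but only Ab uses the letter A, so it is the correct spelling here.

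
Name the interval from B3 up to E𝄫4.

The letter names run B→E, a span of 3 letter steps, so the interval is some kind of fourth.
B to Ebb is 3 semitones. A perfect fourth is 5, so 3 makes it doubly diminished.

doubly diminished fourth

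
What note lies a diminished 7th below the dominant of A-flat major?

The dominant of Ab major is Eb.
A diminished seventh (9 semitones) below Eb lands on the letter F, giving F#.

F#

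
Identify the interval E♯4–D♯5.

The letter names run E→D, a span of 6 letter steps, so the interval is some kind of seventh.
E# to D# is 10 semitones. A major seventh is 11, so 10 makes it minor.

minor seventh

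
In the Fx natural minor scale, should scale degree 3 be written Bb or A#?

Each scale degree takes a distinct letter name. Degree 3 of a scale on F must use the letter A.
A# and Bb are enharmonically the same pitch, but only A# uses the letter A, so it is the correct spelling here.

A#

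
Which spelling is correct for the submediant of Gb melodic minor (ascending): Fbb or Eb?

Each scale degree takes a distinct letter name. Degree 6 of a scale on G must use the letter E.
Eb and Fbb are enharmonically the same pitch, but only Eb uses the letter E, so it is the correct spelling here.

Eb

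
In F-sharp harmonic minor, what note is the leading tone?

E#

The F# harmonic minor scale runs F# G# A B C# D E#.
Degree 7 is E#.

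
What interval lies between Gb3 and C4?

augmented fourth

The letter names run G→C, a span of 3 letter steps, so the interval is some kind of fourth.
Gb to C is 6 semitones. A perfect fourth is 5, so 6 makes it augmented.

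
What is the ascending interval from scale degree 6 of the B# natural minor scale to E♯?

major sixth

Scale degree 6 of B# natural minor is G#.
G# up to E#: letters G→E make it a sixth; 9 semitones makes it major.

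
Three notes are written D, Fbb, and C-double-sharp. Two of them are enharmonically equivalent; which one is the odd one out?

Fbb

In 12-tone equal temperament, enharmonic equivalents share a pitch class. D is pitch class 2; Fbb is pitch class 3; C## is pitch class 2.
D and C## share pitch class 2, while Fbb is pitch class 3.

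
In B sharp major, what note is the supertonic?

C##

Degree 2 takes the letter 1 step above B, which is C.
In major, degree 2 sits 2 semitones above the tonic. B# + 2 semitones is pitch class 2, spelled on C as C##.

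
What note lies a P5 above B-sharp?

A fifth above B lands on the letter F.
A perfect fifth spans 7 semitones, so B# moves to pitch class 7. On the letter F that is F##.

F##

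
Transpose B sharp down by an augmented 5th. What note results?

E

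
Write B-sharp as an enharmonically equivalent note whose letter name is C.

C

Plain C sits at the same pitch as B#, so on the letter C the same pitch needs a natural: C.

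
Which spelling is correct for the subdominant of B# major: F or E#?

Each scale degree takes a distinct letter name. Degree 4 of a scale on B must use the letter E.
E# and F are enharmonically the same pitch, but only E# uses the letter E, so it is the correct spelling here.

E#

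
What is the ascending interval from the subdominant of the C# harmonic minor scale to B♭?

diminished fourth

The subdominant of C# harmonic minor is F#.
F# up to Bb: letters F→B make it a fourth; 4 semitones makes it diminished.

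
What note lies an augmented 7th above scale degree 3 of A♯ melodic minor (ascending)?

Scale degree 3 of A# melodic minor (ascending) is C#.
An augmented seventh (12 semitones) above C# lands on the letter B, giving B##.

B##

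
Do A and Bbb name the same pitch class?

Yes

A = pitch class 9 and Bbb = pitch class 9 — the same pitch class, so they are enharmonic equivalents.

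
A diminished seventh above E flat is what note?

E up a major seventh is D#, so the target letter is D.
From Eb, a diminished seventh is 9 semitones up: Dbb.

Dbb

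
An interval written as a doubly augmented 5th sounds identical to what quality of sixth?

major

A doubly augmented fifth spans 9 semitones.
A sixth spanning 9 semitones is major (the major sixth is 9).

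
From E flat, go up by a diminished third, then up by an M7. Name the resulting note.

Fb

A diminished third up from Eb is Gbb (letter G, 2 semitones up).
A major seventh up from Gbb is Fb (letter F, 11 semitones up).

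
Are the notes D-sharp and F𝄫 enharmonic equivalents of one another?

Yes

D# = pitch class 3 and Fbb = pitch class 3 — the same pitch class, so they are enharmonic equivalents.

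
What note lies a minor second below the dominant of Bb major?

E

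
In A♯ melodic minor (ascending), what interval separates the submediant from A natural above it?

diminished third

The submediant of A# melodic minor (ascending) is F##.
F## up to A: letters F→A make it a third; 2 semitones makes it diminished.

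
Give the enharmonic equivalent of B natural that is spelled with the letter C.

Cb

Plain C sits 1 semitone above B, so on the letter C the same pitch needs a flat: Cb.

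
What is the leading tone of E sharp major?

The E# major scale runs E# F## G## A# B# C## D##.
Degree 7 is D##.

D##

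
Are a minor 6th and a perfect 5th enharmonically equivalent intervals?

No

A minor sixth spans 8 semitones; a perfect fifth spans 7.
The spans differ, so they are not enharmonic equivalents.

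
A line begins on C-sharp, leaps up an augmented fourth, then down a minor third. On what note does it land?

D##

An augmented fourth up from C# is F## (letter F, 6 semitones up).
A minor third down from F## is D## (letter D, 3 semitones down).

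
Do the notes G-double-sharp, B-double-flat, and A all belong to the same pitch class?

Yes

G## = pitch class 9 and Bbb = pitch class 9 and A = pitch class 9 — the same pitch class, so they are enharmonic equivalents.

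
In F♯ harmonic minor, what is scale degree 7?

E#

The F# harmonic minor scale runs F# G# A B C# D E#.
Degree 7 is E#.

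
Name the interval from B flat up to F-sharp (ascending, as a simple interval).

The letter names run B→F, a span of 4 letter steps, so the interval is some kind of fifth.
Bb to F# is 8 semitones. A perfect fifth is 7, so 8 makes it augmented.

augmented fifth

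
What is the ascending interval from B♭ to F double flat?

doubly diminished fifth

The letter names run B→F, a span of 4 letter steps, so the interval is some kind of fifth.
Bb to Fbb is 5 semitones. A perfect fifth is 7, so 5 makes it doubly diminished.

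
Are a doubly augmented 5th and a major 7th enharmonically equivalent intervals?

No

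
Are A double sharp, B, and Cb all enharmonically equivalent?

A## is pitch class 11; B is pitch class 11; Cb is pitch class 11.
All spellings map to pitch class 11, so they are enharmonically equivalent.

Yes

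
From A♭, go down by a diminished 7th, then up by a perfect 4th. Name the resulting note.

A diminished seventh down from Ab is B (letter B, 9 semitones down).
A perfect fourth up from B is E (letter E, 5 semitones up).

E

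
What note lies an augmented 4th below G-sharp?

D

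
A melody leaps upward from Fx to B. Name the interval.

Counting letters F–G–A–B gives a fourth.
F##→B = 4 semitones, 1 narrower than the perfect fourth (5), so diminished.

diminished fourth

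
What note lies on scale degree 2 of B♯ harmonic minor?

The B# harmonic minor scale runs B# C## D# E# F## G# A##.
Degree 2 is C##.

C##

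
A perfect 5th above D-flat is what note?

Ab

A fifth above D lands on the letter A.
A perfect fifth spans 7 semitones, so Db moves to pitch class 8. On the letter A that is Ab.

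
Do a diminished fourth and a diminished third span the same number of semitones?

No

A diminished fourth spans 4 semitones; a diminished third spans 2.
The spans differ, so they are not enharmonic equivalents.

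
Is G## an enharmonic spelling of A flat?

G## is pitch class 9; Ab is pitch class 8.
The pitch classes differ (9 vs. 8), so they are not enharmonic equivalents.

No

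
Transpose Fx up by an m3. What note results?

F up a major third is A, so the target letter is A.
From F##, a minor third is 3 semitones up: A#.

A#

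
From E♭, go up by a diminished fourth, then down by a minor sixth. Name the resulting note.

Cb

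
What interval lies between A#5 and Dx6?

Counting letters A–B–C–D gives a fourth.
A#→D## = 6 semitones, 1 wider than the perfect fourth (5), so augmented.

augmented fourth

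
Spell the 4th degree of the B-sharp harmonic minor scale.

E#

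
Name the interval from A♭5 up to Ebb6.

diminished fifth

Counting letters A–B–C–D–E gives a fifth.
Ab→Ebb = 6 semitones, 1 narrower than the perfect fifth (7), so diminished.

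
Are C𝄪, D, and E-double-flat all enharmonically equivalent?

Yes

C## is pitch class 2; D is pitch class 2; Ebb is pitch class 2.
All spellings map to pitch class 2, so they are enharmonically equivalent.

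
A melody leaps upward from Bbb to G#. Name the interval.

Counting letters B–C–D–E–F–G gives a sixth.
Bbb→G# = 11 semitones, 2 wider than the major sixth (9), so doubly augmented.

doubly augmented sixth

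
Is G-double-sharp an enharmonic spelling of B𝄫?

G## = pitch class 9 and Bbb = pitch class 9 — the same pitch class, so they are enharmonic equivalents.

Yes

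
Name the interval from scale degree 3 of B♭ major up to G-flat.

diminished fourth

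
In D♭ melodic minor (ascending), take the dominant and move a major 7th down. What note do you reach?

The dominant of Db melodic minor (ascending) is Ab.
A major seventh (11 semitones) below Ab lands on the letter B, giving Bbb.

Bbb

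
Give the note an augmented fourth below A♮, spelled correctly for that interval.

Eb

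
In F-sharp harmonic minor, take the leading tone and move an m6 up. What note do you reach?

The leading tone of F# harmonic minor is E#.
A minor sixth (8 semitones) above E# lands on the letter C, giving C#.

C#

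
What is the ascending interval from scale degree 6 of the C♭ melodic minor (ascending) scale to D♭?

perfect fourth

Scale degree 6 of Cb melodic minor (ascending) is Ab.
Ab up to Db: letters A→D make it a fourth; 5 semitones makes it perfect.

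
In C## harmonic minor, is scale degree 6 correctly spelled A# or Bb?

Each scale degree takes a distinct letter name. Degree 6 of a scale on C must use the letter A.
A# and Bb are enharmonically the same pitch, but only A# uses the letter A, so it is the correct spelling here.

A#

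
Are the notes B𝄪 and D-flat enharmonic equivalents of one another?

B## = pitch class 1 and Db = pitch class 1 — the same pitch class, so they are enharmonic equivalents.

Yes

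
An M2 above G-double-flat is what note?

Abb

A second above G lands on the letter A.
A major second spans 2 semitones, so Gbb moves to pitch class 7. On the letter A that is Abb.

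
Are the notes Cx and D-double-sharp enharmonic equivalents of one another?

No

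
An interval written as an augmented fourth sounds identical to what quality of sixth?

An augmented fourth spans 6 semitones.
A sixth spanning 6 semitones is doubly diminished (the major sixth is 9).

doubly diminished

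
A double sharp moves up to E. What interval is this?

The letter names run A→E, a span of 4 letter steps, so the interval is some kind of fifth.
A## to E is 5 semitones. A perfect fifth is 7, so 5 makes it doubly diminished.

doubly diminished fifth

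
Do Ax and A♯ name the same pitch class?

No

Two spellings are enharmonically equivalent only if they share a pitch class.
Here A## → 11, A# → 10; 10 ≠ 11, so they are not.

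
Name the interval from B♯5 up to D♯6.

minor third

Counting letters B–C–D gives a third.
B#→D# = 3 semitones, 1 narrower than the major third (4), so minor.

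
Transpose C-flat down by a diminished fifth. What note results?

F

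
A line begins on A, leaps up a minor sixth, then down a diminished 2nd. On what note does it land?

E#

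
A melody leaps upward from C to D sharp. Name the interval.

augmented second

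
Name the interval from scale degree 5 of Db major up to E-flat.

perfect fifth

Scale degree 5 of Db major is Ab.
Ab up to Eb: letters A→E make it a fifth; 7 semitones makes it perfect.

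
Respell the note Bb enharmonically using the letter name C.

Cbb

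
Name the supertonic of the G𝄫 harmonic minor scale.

Abb

Degree 2 takes the letter 1 step above G, which is A.
In harmonic minor, degree 2 sits 2 semitones above the tonic. Gbb + 2 semitones is pitch class 7, spelled on A as Abb.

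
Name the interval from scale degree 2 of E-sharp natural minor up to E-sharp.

Scale degree 2 of E# natural minor is F##.
F## up to E#: letters F→E make it a seventh; 10 semitones makes it minor.

minor seventh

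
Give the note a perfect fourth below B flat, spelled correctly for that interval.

F

A fourth below B lands on the letter F.
A perfect fourth spans 5 semitones, so Bb moves to pitch class 5. On the letter F that is F.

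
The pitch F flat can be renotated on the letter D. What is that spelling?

Plain D sits 2 semitones below Fb, so on the letter D the same pitch needs a double sharp: D##.

D##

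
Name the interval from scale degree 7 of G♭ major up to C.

Scale degree 7 of Gb major is F.
F up to C: letters F→C make it a fifth; 7 semitones makes it perfect.

perfect fifth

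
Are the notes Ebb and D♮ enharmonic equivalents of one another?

Ebb = pitch class 2 and D = pitch class 2 — the same pitch class, so they are enharmonic equivalents.

Yes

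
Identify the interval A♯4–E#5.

Counting letters A–B–C–D–E gives a fifth.
A#→E# = 7 semitones, exactly the perfect fifth.

perfect fifth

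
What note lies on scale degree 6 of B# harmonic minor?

Degree 6 takes the letter 5 steps above B, which is G.
In harmonic minor, degree 6 sits 8 semitones above the tonic. B# + 8 semitones is pitch class 8, spelled on G as G#.

G#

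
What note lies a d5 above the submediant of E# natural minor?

G

The submediant of E# natural minor is C#.
A diminished fifth (6 semitones) above C# lands on the letter G, giving G.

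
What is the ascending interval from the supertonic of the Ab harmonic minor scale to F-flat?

diminished fifth

The supertonic of Ab harmonic minor is Bb.
Bb up to Fb: letters B→F make it a fifth; 6 semitones makes it diminished.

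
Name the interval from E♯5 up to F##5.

The letter names run E→F, a span of 1 letter step, so the interval is some kind of second.
E# to F## is 2 semitones. A major second is 2, so 2 makes it major.

major second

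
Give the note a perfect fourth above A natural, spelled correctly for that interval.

D

A up a perfect fourth is D, so the target letter is D.
From A, a perfect fourth is 5 semitones up: D.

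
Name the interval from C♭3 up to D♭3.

major second

Counting letters C–D gives a second.
Cb→Db = 2 semitones, exactly the major second.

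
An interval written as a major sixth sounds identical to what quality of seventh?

diminished

A major sixth spans 9 semitones.
A seventh spanning 9 semitones is diminished (the major seventh is 11).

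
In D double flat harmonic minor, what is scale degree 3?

Fbb

Degree 3 takes the letter 2 steps above D, which is F.
In harmonic minor, degree 3 sits 3 semitones above the tonic. Dbb + 3 semitones is pitch class 3, spelled on F as Fbb.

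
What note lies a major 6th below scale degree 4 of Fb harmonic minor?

Dbb

Scale degree 4 of Fb harmonic minor is Bbb.
A major sixth (9 semitones) below Bbb lands on the letter D, giving Dbb.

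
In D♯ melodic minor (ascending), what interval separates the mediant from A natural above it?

minor third

The mediant of D# melodic minor (ascending) is F#.
F# up to A: letters F→A make it a third; 3 semitones makes it minor.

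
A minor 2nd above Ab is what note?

A up a major second is B, so the target letter is B.
From Ab, a minor second is 1 semitone up: Bbb.

Bbb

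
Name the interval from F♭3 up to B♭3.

augmented fourth

The letter names run F→B, a span of 3 letter steps, so the interval is some kind of fourth.
Fb to Bb is 6 semitones. A perfect fourth is 5, so 6 makes it augmented.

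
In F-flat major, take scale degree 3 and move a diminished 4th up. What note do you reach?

Scale degree 3 of Fb major is Ab.
A diminished fourth (4 semitones) above Ab lands on the letter D, giving Dbb.

Dbb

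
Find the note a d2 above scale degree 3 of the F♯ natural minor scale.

Scale degree 3 of F# natural minor is A.
A diminished second (0 semitones) above A lands on the letter B, giving Bbb.

Bbb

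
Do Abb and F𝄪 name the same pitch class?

Yes

Abb = pitch class 7 and F## = pitch class 7 — the same pitch class, so they are enharmonic equivalents.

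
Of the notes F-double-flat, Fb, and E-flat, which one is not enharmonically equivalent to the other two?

Fb

In 12-tone equal temperament, enharmonic equivalents share a pitch class. Fbb is pitch class 3; Fb is pitch class 4; Eb is pitch class 3.
Fbb and Eb share pitch class 3, while Fb is pitch class 4.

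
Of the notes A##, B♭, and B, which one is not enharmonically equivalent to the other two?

Bb

In 12-tone equal temperament, enharmonic equivalents share a pitch class. A## is pitch class 11; Bb is pitch class 10; B is pitch class 11.
A## and B share pitch class 11, while Bb is pitch class 10.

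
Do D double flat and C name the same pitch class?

Yes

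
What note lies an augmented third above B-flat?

B up a major third is D#, so the target letter is D.
From Bb, an augmented third is 5 semitones up: D#.

D#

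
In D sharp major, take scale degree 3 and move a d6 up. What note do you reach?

D

Scale degree 3 of D# major is F##.
A diminished sixth (7 semitones) above F## lands on the letter D, giving D.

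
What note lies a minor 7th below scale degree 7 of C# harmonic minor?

C##

Scale degree 7 of C# harmonic minor is B#.
A minor seventh (10 semitones) below B# lands on the letter C, giving C##.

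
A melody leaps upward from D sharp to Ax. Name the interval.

augmented fifth

The letter names run D→A, a span of 4 letter steps, so the interval is some kind of fifth.
D# to A## is 8 semitones. A perfect fifth is 7, so 8 makes it augmented.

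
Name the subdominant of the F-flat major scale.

Degree 4 takes the letter 3 steps above F, which is B.
In major, degree 4 sits 5 semitones above the tonic. Fb + 5 semitones is pitch class 9, spelled on B as Bbb.

Bbb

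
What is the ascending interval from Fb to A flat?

Counting letters F–G–A gives a third.
Fb→Ab = 4 semitones, exactly the major third.

major third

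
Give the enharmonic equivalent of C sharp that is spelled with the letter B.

Plain B sits 2 semitones below C#, so on the letter B the same pitch needs a double sharp: B##.

B##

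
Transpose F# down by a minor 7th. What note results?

G#

F down a major seventh is Gb, so the target letter is G.
From F#, a minor seventh is 10 semitones down: G#.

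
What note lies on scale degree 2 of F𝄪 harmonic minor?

Degree 2 takes the letter 1 step above F, which is G.
In harmonic minor, degree 2 sits 2 semitones above the tonic. F## + 2 semitones is pitch class 9, spelled on G as G##.

G##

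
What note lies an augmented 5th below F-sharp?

Bb

A fifth below F lands on the letter B.
An augmented fifth spans 8 semitones, so F# moves to pitch class 10. On the letter B that is Bb.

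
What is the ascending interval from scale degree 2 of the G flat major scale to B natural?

augmented second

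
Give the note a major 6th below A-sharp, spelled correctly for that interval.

C#

A down a major sixth is C, so the target letter is C.
From A#, a major sixth is 9 semitones down: C#.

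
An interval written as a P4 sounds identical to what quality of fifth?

A perfect fourth spans 5 semitones.
A fifth spanning 5 semitones is doubly diminished (the perfect fifth is 7).

doubly diminished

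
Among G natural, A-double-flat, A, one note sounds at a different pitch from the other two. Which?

In 12-tone equal temperament, enharmonic equivalents share a pitch class. G is pitch class 7; Abb is pitch class 7; A is pitch class 9.
G and Abb share pitch class 7, while A is pitch class 9.

A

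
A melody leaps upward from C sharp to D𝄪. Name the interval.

augmented second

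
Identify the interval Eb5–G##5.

Counting letters E–F–G gives a third.
Eb→G## = 6 semitones, 2 wider than the major third (4), so doubly augmented.

doubly augmented third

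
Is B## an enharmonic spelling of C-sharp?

B## = pitch class 1 and C# = pitch class 1 — the same pitch class, so they are enharmonic equivalents.

Yes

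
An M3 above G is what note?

B

G up a major third is B, so the target letter is B.
From G, a major third is 4 semitones up: B.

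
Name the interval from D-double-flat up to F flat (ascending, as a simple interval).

Counting letters D–E–F gives a third.
Dbb→Fb = 4 semitones, exactly the major third.

major third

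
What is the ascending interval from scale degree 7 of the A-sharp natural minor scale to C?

diminished fourth

Scale degree 7 of A# natural minor is G#.
G# up to C: letters G→C make it a fourth; 4 semitones makes it diminished.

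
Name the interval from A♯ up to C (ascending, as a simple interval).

diminished third

The letter names run A→C, a span of 2 letter steps, so the interval is some kind of third.
A# to C is 2 semitones. A major third is 4, so 2 makes it diminished.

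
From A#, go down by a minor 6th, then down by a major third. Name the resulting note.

A#

A minor sixth down from A# is C## (letter C, 8 semitones down).
A major third down from C## is A# (letter A, 4 semitones down).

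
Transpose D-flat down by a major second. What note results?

A second below D lands on the letter C.
A major second spans 2 semitones, so Db moves to pitch class 11. On the letter C that is Cb.

Cb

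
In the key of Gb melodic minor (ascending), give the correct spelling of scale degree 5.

Db

The Gb melodic minor (ascending) scale runs Gb Ab Bbb Cb Db Eb F.
Degree 5 is Db.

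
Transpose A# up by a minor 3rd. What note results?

C#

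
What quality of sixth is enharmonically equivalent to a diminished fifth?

doubly diminished

A diminished fifth spans 6 semitones.
A sixth spanning 6 semitones is doubly diminished (the major sixth is 9).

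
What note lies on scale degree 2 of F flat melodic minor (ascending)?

The Fb melodic minor (ascending) scale runs Fb Gb Abb Bbb Cb Db Eb.
Degree 2 is Gb.

Gb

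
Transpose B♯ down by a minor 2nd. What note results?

A second below B lands on the letter A.
A minor second spans 1 semitone, so B# moves to pitch class 11. On the letter A that is A##.

A##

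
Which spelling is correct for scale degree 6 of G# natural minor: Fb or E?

E

Each scale degree takes a distinct letter name. Degree 6 of a scale on G must use the letter E.
E and Fb are enharmonically the same pitch, but only E uses the letter E, so it is the correct spelling here.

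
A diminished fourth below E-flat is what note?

B

E down a perfect fourth is B, so the target letter is B.
From Eb, a diminished fourth is 4 semitones down: B.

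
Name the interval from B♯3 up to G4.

diminished sixth

Counting letters B–C–D–E–F–G gives a sixth.
B#→G = 7 semitones, 2 narrower than the major sixth (9), so diminished.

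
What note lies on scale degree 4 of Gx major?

C##

Degree 4 takes the letter 3 steps above G, which is C.
In major, degree 4 sits 5 semitones above the tonic. G## + 5 semitones is pitch class 2, spelled on C as C##.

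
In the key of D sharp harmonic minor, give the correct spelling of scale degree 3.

Degree 3 takes the letter 2 steps above D, which is F.
In harmonic minor, degree 3 sits 3 semitones above the tonic. D# + 3 semitones is pitch class 6, spelled on F as F#.

F#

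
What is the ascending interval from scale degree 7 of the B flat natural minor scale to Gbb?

Scale degree 7 of Bb natural minor is Ab.
Ab up to Gbb: letters A→G make it a seventh; 9 semitones makes it diminished.

diminished seventh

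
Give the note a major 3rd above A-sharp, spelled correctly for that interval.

C##

A up a major third is C#, so the target letter is C.
From A#, a major third is 4 semitones up: C##.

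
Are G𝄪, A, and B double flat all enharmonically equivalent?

Yes

G## is pitch class 9; A is pitch class 9; Bbb is pitch class 9.
All spellings map to pitch class 9, so they are enharmonically equivalent.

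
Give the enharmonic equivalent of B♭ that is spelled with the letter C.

Plain C sits 2 semitones above Bb, so on the letter C the same pitch needs a double flat: Cbb.

Cbb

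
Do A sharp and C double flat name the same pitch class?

Yes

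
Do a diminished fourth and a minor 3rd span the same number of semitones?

A diminished fourth spans 4 semitones; a minor third spans 3.
The spans differ, so they are not enharmonic equivalents.

No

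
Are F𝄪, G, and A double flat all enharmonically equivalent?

Yes

F## is pitch class 7; G is pitch class 7; Abb is pitch class 7.
All spellings map to pitch class 7, so they are enharmonically equivalent.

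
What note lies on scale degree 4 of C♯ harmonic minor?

F#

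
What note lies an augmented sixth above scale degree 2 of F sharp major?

Scale degree 2 of F# major is G#.
An augmented sixth (10 semitones) above G# lands on the letter E, giving E##.

E##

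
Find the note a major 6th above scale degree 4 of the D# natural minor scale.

E#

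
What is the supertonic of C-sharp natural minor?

D#

Degree 2 takes the letter 1 step above C, which is D.
In natural minor, degree 2 sits 2 semitones above the tonic. C# + 2 semitones is pitch class 3, spelled on D as D#.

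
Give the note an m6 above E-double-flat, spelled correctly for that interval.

Cbb

E up a major sixth is C#, so the target letter is C.
From Ebb, a minor sixth is 8 semitones up: Cbb.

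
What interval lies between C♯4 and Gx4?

Counting letters C–D–E–F–G gives a fifth.
C#→G## = 8 semitones, 1 wider than the perfect fifth (7), so augmented.

augmented fifth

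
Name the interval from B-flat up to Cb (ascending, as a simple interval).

The letter names run B→C, a span of 1 letter step, so the interval is some kind of second.
Bb to Cb is 1 semitone. A major second is 2, so 1 makes it minor.

minor second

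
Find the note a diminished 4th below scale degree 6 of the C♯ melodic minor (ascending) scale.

E##

Scale degree 6 of C# melodic minor (ascending) is A#.
A diminished fourth (4 semitones) below A# lands on the letter E, giving E##.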